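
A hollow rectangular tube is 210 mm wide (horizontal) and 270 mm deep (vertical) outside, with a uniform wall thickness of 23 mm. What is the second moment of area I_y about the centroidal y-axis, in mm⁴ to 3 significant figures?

Decompose the section into non-overlapping parts with the origin at the bottom-left of its bounding rectangle.
Outer rectangle: 210 × 270, A = 56 700 mm², x = 105 mm, Ī = 208 372 500 mm⁴.
Inner void (subtracted): 164 × 224, A = 36 736 mm², x = 105 mm, Ī = 82 337 621 mm⁴.
By symmetry the centroid is at mid-width, x̄ = 105 mm.
All pieces are centred on the centroidal y-axis, so I = ΣĪ (holes subtracted) = 126 034 879 mm⁴.

I_y ≈ 1.26 × 10⁸ mm⁴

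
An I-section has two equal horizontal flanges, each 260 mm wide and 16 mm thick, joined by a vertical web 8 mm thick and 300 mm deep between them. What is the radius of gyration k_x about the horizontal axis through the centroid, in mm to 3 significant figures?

k_x ≈ 145 mm

Break the section into simple shapes (no overlaps), measuring from the bottom-left corner of the bounding box.
Bottom flange: 260 × 16, A = 4 160 mm², y = 8 mm, Ī = 88 747 mm⁴.
Web: 8 × 300, A = 2 400 mm², y = 166 mm, Ī = 18 000 000 mm⁴.
Top flange: 260 × 16, A = 4 160 mm², y = 324 mm, Ī = 88 747 mm⁴.
By symmetry the centroid is at mid-height, ȳ = 166 mm.
Transfer each piece to the horizontal axis through the centroid using Ī + A·d² with d = y − 166:
  bottom flange: d = -158 mm → contributes +103 938 987 mm⁴
  web: d = 0 mm → contributes +18 000 000 mm⁴
  top flange: d = 158 mm → contributes +103 938 987 mm⁴
Total I = 225 877 973 mm⁴.
Radius of gyration: k = √(I/A) = √(225 877 973 / 10 720) = 145.16 mm.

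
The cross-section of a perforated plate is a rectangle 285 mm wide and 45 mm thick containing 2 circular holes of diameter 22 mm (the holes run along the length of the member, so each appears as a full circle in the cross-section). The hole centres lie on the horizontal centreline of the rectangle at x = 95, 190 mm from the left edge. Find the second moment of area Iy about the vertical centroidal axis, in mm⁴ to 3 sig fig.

Iy ≈ 8.51 × 10⁷ mm⁴

Split into non-overlapping primitives; take the origin at the lower-left of the bounding box.
Plate: 285 × 45, A = 12 825 mm², x = 142.5 mm, Ī = 86 809 219 mm⁴.
Hole 1 (subtracted): ⌀22, A = 380.13 mm², x = 95 mm, Ī = 11 499 mm⁴.
Hole 2 (subtracted): ⌀22, A = 380.13 mm², x = 190 mm, Ī = 11 499 mm⁴.
By symmetry the centroid is at mid-width, x̄ = 142.5 mm.
Transfer each piece to the vertical centroidal axis using Ī + A·d² with d = x − 142.5:
  plate: d = 0 mm → contributes +86 809 219 mm⁴
  hole 1: d = -47.5 mm → contributes −869 173 mm⁴
  hole 2: d = 47.5 mm → contributes −869 173 mm⁴
Total I = 85 070 872 mm⁴.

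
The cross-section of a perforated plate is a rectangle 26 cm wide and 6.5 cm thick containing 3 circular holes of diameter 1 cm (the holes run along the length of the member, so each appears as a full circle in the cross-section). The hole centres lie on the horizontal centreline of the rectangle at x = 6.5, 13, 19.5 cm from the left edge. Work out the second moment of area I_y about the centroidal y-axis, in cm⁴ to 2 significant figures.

Split into non-overlapping primitives; take the origin at the lower-left of the bounding box.
Plate: 26 × 6.5, A = 169 cm², x = 13 cm, Ī = 9 520 cm⁴.
Hole 1 (subtracted): ⌀1, A = 0.7854 cm², x = 6.5 cm, Ī = 0.04909 cm⁴.
Hole 2 (subtracted): ⌀1, A = 0.7854 cm², x = 13 cm, Ī = 0.04909 cm⁴.
Hole 3 (subtracted): ⌀1, A = 0.7854 cm², x = 19.5 cm, Ī = 0.04909 cm⁴.
By symmetry the centroid is at mid-width, x̄ = 13 cm.
Transfer each piece to the centroidal y-axis using Ī + A·d² with d = x − 13:
  plate: d = 0 cm → contributes +9 520 cm⁴
  hole 1: d = -6.5 cm → contributes −33.23 cm⁴
  hole 2: d = 0 cm → contributes −0.04909 cm⁴
  hole 3: d = 6.5 cm → contributes −33.23 cm⁴
Total I = 9 454 cm⁴.

I_y ≈ 9500 cm⁴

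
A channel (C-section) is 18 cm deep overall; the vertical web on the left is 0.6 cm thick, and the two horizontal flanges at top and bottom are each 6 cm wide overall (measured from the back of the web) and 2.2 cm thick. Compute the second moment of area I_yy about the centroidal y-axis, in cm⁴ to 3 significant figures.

I_yy ≈ 125 cm⁴

Treat the section as a set of non-overlapping primitives; coordinates are from the bounding-box lower-left.
Web: 0.6 × 18, A = 10.8 cm², x = 0.3 cm, Ī = 0.324 cm⁴.
Top flange (beyond web): 5.4 × 2.2, A = 11.88 cm², x = 3.3 cm, Ī = 28.868 cm⁴.
Bottom flange (beyond web): 5.4 × 2.2, A = 11.88 cm², x = 3.3 cm, Ī = 28.868 cm⁴.
Centroid: x̄ = ΣA·x / ΣA = 2.3625 cm.
Transfer each piece to the centroidal y-axis using Ī + A·d² with d = x − 2.3625:
  web: d = -2.0625 cm → contributes +46.266 cm⁴
  top flange (beyond web): d = 0.9375 cm → contributes +39.31 cm⁴
  bottom flange (beyond web): d = 0.9375 cm → contributes +39.31 cm⁴
Total I = 124.89 cm⁴.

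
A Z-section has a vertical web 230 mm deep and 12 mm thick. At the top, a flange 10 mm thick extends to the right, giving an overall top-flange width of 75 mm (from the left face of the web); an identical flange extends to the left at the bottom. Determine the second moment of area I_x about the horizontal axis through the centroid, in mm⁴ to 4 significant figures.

I_x ≈ 2.742 × 10⁷ mm⁴

Break the section into simple shapes (no overlaps), measuring from the bottom-left corner of the bounding box.
Web: 12 × 230, A = 2 760 mm², y = 115 mm, Ī = 12 167 000 mm⁴.
Top flange (beyond web): 63 × 10, A = 630 mm², y = 225 mm, Ī = 5 250 mm⁴.
Bottom flange (beyond web): 63 × 10, A = 630 mm², y = 5 mm, Ī = 5 250 mm⁴.
Centroid: ȳ = ΣA·y / ΣA = 115 mm.
Transfer each piece to the horizontal axis through the centroid using Ī + A·d² with d = y − 115:
  web: d = 0 mm → contributes +12 167 000 mm⁴
  top flange (beyond web): d = 110 mm → contributes +7 628 250 mm⁴
  bottom flange (beyond web): d = -110 mm → contributes +7 628 250 mm⁴
Total I = 27 423 500 mm⁴.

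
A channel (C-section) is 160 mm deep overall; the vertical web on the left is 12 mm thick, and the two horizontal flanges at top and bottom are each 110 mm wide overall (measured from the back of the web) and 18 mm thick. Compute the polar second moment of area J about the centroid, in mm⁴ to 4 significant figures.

Decompose the section into non-overlapping parts with the origin at the bottom-left of its bounding rectangle.
Web: 12 × 160, A = 1 920 mm², y = 80 mm, Ī = 4 096 000 mm⁴.
Top flange (beyond web): 98 × 18, A = 1 764 mm², y = 151 mm, Ī = 47 628 mm⁴.
Bottom flange (beyond web): 98 × 18, A = 1 764 mm², y = 9 mm, Ī = 47 628 mm⁴.
By symmetry the centroid is at mid-height, ȳ = 80 mm.
Transfer each piece to the centroidal x-axis using Ī + A·d² with d = y − 80:
  web: d = 0 mm → contributes +4 096 000 mm⁴
  top flange (beyond web): d = 71 mm → contributes +8 939 952 mm⁴
  bottom flange (beyond web): d = -71 mm → contributes +8 939 952 mm⁴
Total I = 21 975 904 mm⁴.
For the y-axis: x̄ = 41.6167 mm.
Repeating about the centroidal y-axis gives I_y = 6 607 744 mm⁴.
Polar second moment: J = I_x + I_y = 28 583 648 mm⁴.

J ≈ 2.858 × 10⁷ mm⁴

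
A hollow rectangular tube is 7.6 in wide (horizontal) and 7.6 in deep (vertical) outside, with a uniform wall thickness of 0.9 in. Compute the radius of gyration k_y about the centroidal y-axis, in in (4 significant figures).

k_y ≈ 2.760 in

Treat the section as a set of non-overlapping primitives; coordinates are from the bounding-box lower-left.
Outer rectangle: 7.6 × 7.6, A = 57.76 in², x = 3.8 in, Ī = 278.018 in⁴.
Inner void (subtracted): 5.8 × 5.8, A = 33.64 in², x = 3.8 in, Ī = 94.3041 in⁴.
By symmetry the centroid is at mid-width, x̄ = 3.8 in.
All pieces are centred on the centroidal y-axis, so I = ΣĪ (holes subtracted) = 183.714 in⁴.
Radius of gyration: k = √(I/A) = √(183.714 / 24.12) = 2.75983 in.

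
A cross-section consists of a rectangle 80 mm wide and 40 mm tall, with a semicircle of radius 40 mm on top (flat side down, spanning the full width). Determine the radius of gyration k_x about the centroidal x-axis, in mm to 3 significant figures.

Break the section into simple shapes (no overlaps), measuring from the bottom-left corner of the bounding box.
Rectangular body: 80 × 40, A = 3 200 mm², y = 20 mm, Ī = 426 667 mm⁴.
Semicircular cap: semicircle r = 40, A = 2513.3 mm², y = 56.977 mm, Ī = 280 978 mm⁴.
Centroid: ȳ = ΣA·y / ΣA = 36.266 mm.
Transfer each piece to the centroidal x-axis using Ī + A·d² with d = y − 36.266:
  rectangular body: d = -16.266 mm → contributes +1 273 332 mm⁴
  semicircular cap: d = 20.711 mm → contributes +1 358 986 mm⁴
Total I = 2 632 318 mm⁴.
Radius of gyration: k = √(I/A) = √(2 632 318 / 5713.3) = 21.465 mm.

k_x ≈ 21.5 mm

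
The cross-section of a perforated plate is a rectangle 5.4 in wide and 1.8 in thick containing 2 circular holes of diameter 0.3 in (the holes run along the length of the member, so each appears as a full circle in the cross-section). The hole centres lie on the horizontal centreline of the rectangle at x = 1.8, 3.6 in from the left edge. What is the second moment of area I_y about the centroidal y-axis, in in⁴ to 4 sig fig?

I_y ≈ 23.50 in⁴

Break the section into simple shapes (no overlaps), measuring from the bottom-left corner of the bounding box.
Plate: 5.4 × 1.8, A = 9.72 in², x = 2.7 in, Ī = 23.6196 in⁴.
Hole 1 (subtracted): ⌀0.3, A = 0.0706858 in², x = 1.8 in, Ī = 0.000397608 in⁴.
Hole 2 (subtracted): ⌀0.3, A = 0.0706858 in², x = 3.6 in, Ī = 0.000397608 in⁴.
By symmetry the centroid is at mid-width, x̄ = 2.7 in.
Transfer each piece to the centroidal y-axis using Ī + A·d² with d = x − 2.7:
  plate: d = 0 in → contributes +23.6196 in⁴
  hole 1: d = -0.9 in → contributes −0.0576531 in⁴
  hole 2: d = 0.9 in → contributes −0.0576531 in⁴
Total I = 23.5043 in⁴.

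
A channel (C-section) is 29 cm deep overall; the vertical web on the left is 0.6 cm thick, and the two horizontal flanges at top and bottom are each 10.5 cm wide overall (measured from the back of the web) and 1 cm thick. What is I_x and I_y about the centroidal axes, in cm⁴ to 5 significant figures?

Break the section into simple shapes (no overlaps), measuring from the bottom-left corner of the bounding box.
Web: 0.6 × 29, A = 17.4 cm², y = 14.5 cm, Ī = 1219.45 cm⁴.
Top flange (beyond web): 9.9 × 1, A = 9.9 cm², y = 28.5 cm, Ī = 0.825 cm⁴.
Bottom flange (beyond web): 9.9 × 1, A = 9.9 cm², y = 0.5 cm, Ī = 0.825 cm⁴.
By symmetry the centroid is at mid-height, ȳ = 14.5 cm.
Transfer each piece to the centroidal x-axis using Ī + A·d² with d = y − 14.5:
  web: d = 0 cm → contributes +1219.45 cm⁴
  top flange (beyond web): d = 14 cm → contributes +1941.225 cm⁴
  bottom flange (beyond web): d = -14 cm → contributes +1941.225 cm⁴
Total I = 5101.9 cm⁴.
For the y-axis: x̄ = 3.094355 cm.
Repeating about the centroidal y-axis gives I_y = 417.5028 cm⁴.

I_x ≈ 5101.9 cm⁴, I_y ≈ 417.50 cm⁴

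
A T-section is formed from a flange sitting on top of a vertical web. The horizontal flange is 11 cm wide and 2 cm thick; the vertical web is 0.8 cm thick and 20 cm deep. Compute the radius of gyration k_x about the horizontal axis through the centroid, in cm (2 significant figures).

k_x ≈ 6.6 cm

Decompose the section into non-overlapping parts with the origin at the bottom-left of its bounding rectangle.
Flange: 11 × 2, A = 22 cm², y = 21 cm, Ī = 7.333 cm⁴.
Web: 0.8 × 20, A = 16 cm², y = 10 cm, Ī = 533.3 cm⁴.
Centroid: ȳ = ΣA·y / ΣA = 16.37 cm.
Transfer each piece to the horizontal axis through the centroid using Ī + A·d² with d = y − 16.37:
  flange: d = 4.632 cm → contributes +479.3 cm⁴
  web: d = -6.368 cm → contributes +1 182 cm⁴
Total I = 1 662 cm⁴.
Radius of gyration: k = √(I/A) = √(1 662 / 38) = 6.612 cm.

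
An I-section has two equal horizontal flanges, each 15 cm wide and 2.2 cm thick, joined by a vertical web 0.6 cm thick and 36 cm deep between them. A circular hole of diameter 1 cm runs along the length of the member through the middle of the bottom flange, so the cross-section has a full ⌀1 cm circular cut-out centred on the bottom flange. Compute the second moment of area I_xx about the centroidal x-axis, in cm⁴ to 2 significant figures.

Treat the section as a set of non-overlapping primitives; coordinates are from the bounding-box lower-left.
Bottom flange: 15 × 2.2, A = 33 cm², y = 1.1 cm, Ī = 13.31 cm⁴.
Web: 0.6 × 36, A = 21.6 cm², y = 20.2 cm, Ī = 2 333 cm⁴.
Top flange: 15 × 2.2, A = 33 cm², y = 39.3 cm, Ī = 13.31 cm⁴.
Hole (subtracted): ⌀1, A = 0.7854 cm², y = 1.1 cm, Ī = 0.04909 cm⁴.
Centroid: ȳ = ΣA·y / ΣA = 20.37 cm.
Transfer each piece to the centroidal x-axis using Ī + A·d² with d = y − 20.37:
  bottom flange: d = -19.27 cm → contributes +12 271 cm⁴
  web: d = -0.1728 cm → contributes +2 333 cm⁴
  top flange: d = 18.93 cm → contributes +11 835 cm⁴
  hole: d = -19.27 cm → contributes −291.8 cm⁴
Total I = 26 148 cm⁴.

I_xx ≈ 2.6 × 10⁴ cm⁴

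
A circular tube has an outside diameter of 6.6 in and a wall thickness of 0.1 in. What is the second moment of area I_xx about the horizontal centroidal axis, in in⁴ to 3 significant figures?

I_xx ≈ 10.8 in⁴

Decompose the section into non-overlapping parts with the origin at the bottom-left of its bounding rectangle.
Outer circle: ⌀6.6, A = 34.212 in², y = 3.3 in, Ī = 93.142 in⁴.
Bore (subtracted): ⌀6.4, A = 32.17 in², y = 3.3 in, Ī = 82.355 in⁴.
By symmetry the centroid is at mid-height, ȳ = 3.3 in.
All pieces are centred on the horizontal centroidal axis, so I = ΣĪ (holes subtracted) = 10.787 in⁴.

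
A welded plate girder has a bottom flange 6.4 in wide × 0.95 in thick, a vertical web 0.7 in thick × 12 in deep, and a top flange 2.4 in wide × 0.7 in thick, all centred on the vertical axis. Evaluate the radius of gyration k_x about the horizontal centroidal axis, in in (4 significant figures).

Decompose the section into non-overlapping parts with the origin at the bottom-left of its bounding rectangle.
Bottom plate: 6.4 × 0.95, A = 6.08 in², y = 0.475 in, Ī = 0.457267 in⁴.
Web plate: 0.7 × 12, A = 8.4 in², y = 6.95 in, Ī = 100.8 in⁴.
Top plate: 2.4 × 0.7, A = 1.68 in², y = 13.3 in, Ī = 0.0686 in⁴.
Centroid: ȳ = ΣA·y / ΣA = 5.17401 in.
Transfer each piece to the horizontal centroidal axis using Ī + A·d² with d = y − 5.17401:
  bottom plate: d = -4.69901 in → contributes +134.708 in⁴
  web plate: d = 1.77599 in → contributes +127.295 in⁴
  top plate: d = 8.12599 in → contributes +111.002 in⁴
Total I = 373.005 in⁴.
Radius of gyration: k = √(I/A) = √(373.005 / 16.16) = 4.80437 in.

k_x ≈ 4.804 in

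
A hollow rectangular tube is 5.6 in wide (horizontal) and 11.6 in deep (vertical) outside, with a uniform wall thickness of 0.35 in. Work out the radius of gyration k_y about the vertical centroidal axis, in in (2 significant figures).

k_y ≈ 2.3 in

Split into non-overlapping primitives; take the origin at the lower-left of the bounding box.
Outer rectangle: 5.6 × 11.6, A = 64.96 in², x = 2.8 in, Ī = 169.8 in⁴.
Inner void (subtracted): 4.9 × 10.9, A = 53.41 in², x = 2.8 in, Ī = 106.9 in⁴.
By symmetry the centroid is at mid-width, x̄ = 2.8 in.
All pieces are centred on the vertical centroidal axis, so I = ΣĪ (holes subtracted) = 62.9 in⁴.
Radius of gyration: k = √(I/A) = √(62.9 / 11.55) = 2.334 in.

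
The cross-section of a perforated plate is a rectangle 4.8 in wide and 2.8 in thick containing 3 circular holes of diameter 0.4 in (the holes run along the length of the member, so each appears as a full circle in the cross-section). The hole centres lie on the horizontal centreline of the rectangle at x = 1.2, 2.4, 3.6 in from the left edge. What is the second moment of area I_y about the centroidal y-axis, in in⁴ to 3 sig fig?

Treat the section as a set of non-overlapping primitives; coordinates are from the bounding-box lower-left.
Plate: 4.8 × 2.8, A = 13.44 in², x = 2.4 in, Ī = 25.805 in⁴.
Hole 1 (subtracted): ⌀0.4, A = 0.12566 in², x = 1.2 in, Ī = 0.0012566 in⁴.
Hole 2 (subtracted): ⌀0.4, A = 0.12566 in², x = 2.4 in, Ī = 0.0012566 in⁴.
Hole 3 (subtracted): ⌀0.4, A = 0.12566 in², x = 3.6 in, Ī = 0.0012566 in⁴.
By symmetry the centroid is at mid-width, x̄ = 2.4 in.
Transfer each piece to the centroidal y-axis using Ī + A·d² with d = x − 2.4:
  plate: d = 0 in → contributes +25.805 in⁴
  hole 1: d = -1.2 in → contributes −0.18221 in⁴
  hole 2: d = 0 in → contributes −0.0012566 in⁴
  hole 3: d = 1.2 in → contributes −0.18221 in⁴
Total I = 25.439 in⁴.

I_y ≈ 25.4 in⁴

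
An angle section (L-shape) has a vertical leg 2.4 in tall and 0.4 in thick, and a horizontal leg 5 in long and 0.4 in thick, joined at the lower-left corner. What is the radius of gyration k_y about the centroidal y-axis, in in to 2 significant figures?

k_y ≈ 1.6 in

Treat the section as a set of non-overlapping primitives; coordinates are from the bounding-box lower-left.
Vertical leg: 0.4 × 2.4, A = 0.96 in², x = 0.2 in, Ī = 0.0128 in⁴.
Horizontal leg (remainder): 4.6 × 0.4, A = 1.84 in², x = 2.7 in, Ī = 3.245 in⁴.
Centroid: x̄ = ΣA·x / ΣA = 1.843 in.
Transfer each piece to the centroidal y-axis using Ī + A·d² with d = x − 1.843:
  vertical leg: d = -1.643 in → contributes +2.604 in⁴
  horizontal leg (remainder): d = 0.8571 in → contributes +4.596 in⁴
Total I = 7.2 in⁴.
Radius of gyration: k = √(I/A) = √(7.2 / 2.8) = 1.604 in.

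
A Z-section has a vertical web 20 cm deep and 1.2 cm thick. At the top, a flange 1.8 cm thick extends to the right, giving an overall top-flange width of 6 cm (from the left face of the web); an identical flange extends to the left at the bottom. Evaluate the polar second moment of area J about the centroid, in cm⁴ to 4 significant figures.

J ≈ 2427 cm⁴

Treat the section as a set of non-overlapping primitives; coordinates are from the bounding-box lower-left.
Web: 1.2 × 20, A = 24 cm², y = 10 cm, Ī = 800 cm⁴.
Top flange (beyond web): 4.8 × 1.8, A = 8.64 cm², y = 19.1 cm, Ī = 2.3328 cm⁴.
Bottom flange (beyond web): 4.8 × 1.8, A = 8.64 cm², y = 0.9 cm, Ī = 2.3328 cm⁴.
Centroid: ȳ = ΣA·y / ΣA = 10 cm.
Transfer each piece to the centroidal x-axis using Ī + A·d² with d = y − 10:
  web: d = 0 cm → contributes +800 cm⁴
  top flange (beyond web): d = 9.1 cm → contributes +717.811 cm⁴
  bottom flange (beyond web): d = -9.1 cm → contributes +717.811 cm⁴
Total I = 2235.62 cm⁴.
For the y-axis: x̄ = 5.4 cm.
Repeating about the centroidal y-axis gives I_y = 191.578 cm⁴.
Polar second moment: J = I_x + I_y = 2427.2 cm⁴.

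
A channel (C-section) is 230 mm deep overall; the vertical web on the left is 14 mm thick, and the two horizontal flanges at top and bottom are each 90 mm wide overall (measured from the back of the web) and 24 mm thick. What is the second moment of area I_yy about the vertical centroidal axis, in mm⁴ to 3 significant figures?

Split into non-overlapping primitives; take the origin at the lower-left of the bounding box.
Web: 14 × 230, A = 3 220 mm², x = 7 mm, Ī = 52 593 mm⁴.
Top flange (beyond web): 76 × 24, A = 1 824 mm², x = 52 mm, Ī = 877 952 mm⁴.
Bottom flange (beyond web): 76 × 24, A = 1 824 mm², x = 52 mm, Ī = 877 952 mm⁴.
Centroid: x̄ = ΣA·x / ΣA = 30.902 mm.
Transfer each piece to the vertical centroidal axis using Ī + A·d² with d = x − 30.902:
  web: d = -23.902 mm → contributes +1 892 221 mm⁴
  top flange (beyond web): d = 21.098 mm → contributes +1 689 849 mm⁴
  bottom flange (beyond web): d = 21.098 mm → contributes +1 689 849 mm⁴
Total I = 5 271 920 mm⁴.

I_yy ≈ 5.27 × 10⁶ mm⁴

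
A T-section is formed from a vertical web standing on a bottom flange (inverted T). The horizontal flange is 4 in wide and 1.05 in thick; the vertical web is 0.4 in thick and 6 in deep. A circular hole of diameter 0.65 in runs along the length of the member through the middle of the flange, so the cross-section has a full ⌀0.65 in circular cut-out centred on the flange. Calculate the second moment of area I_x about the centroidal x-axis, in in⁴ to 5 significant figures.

Break the section into simple shapes (no overlaps), measuring from the bottom-left corner of the bounding box.
Flange: 4 × 1.05, A = 4.2 in², y = 0.525 in, Ī = 0.385875 in⁴.
Web: 0.4 × 6, A = 2.4 in², y = 4.05 in, Ī = 7.2 in⁴.
Hole (subtracted): ⌀0.65, A = 0.3318307 in², y = 0.525 in, Ī = 0.008762405 in⁴.
Centroid: ȳ = ΣA·y / ΣA = 1.874676 in.
Transfer each piece to the centroidal x-axis using Ī + A·d² with d = y − 1.874676:
  flange: d = -1.349676 in → contributes +8.036706 in⁴
  web: d = 2.175324 in → contributes +18.55688 in⁴
  hole: d = -1.349676 in → contributes −0.613234 in⁴
Total I = 25.98035 in⁴.

I_x ≈ 25.980 in⁴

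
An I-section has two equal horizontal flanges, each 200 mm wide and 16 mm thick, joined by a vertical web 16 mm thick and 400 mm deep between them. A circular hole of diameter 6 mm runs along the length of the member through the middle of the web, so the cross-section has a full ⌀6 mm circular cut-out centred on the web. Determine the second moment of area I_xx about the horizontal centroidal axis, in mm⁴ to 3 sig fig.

Split into non-overlapping primitives; take the origin at the lower-left of the bounding box.
Bottom flange: 200 × 16, A = 3 200 mm², y = 8 mm, Ī = 68 267 mm⁴.
Web: 16 × 400, A = 6 400 mm², y = 216 mm, Ī = 85 333 333 mm⁴.
Top flange: 200 × 16, A = 3 200 mm², y = 424 mm, Ī = 68 267 mm⁴.
Hole (subtracted): ⌀6, A = 28.274 mm², y = 216 mm, Ī = 63.617 mm⁴.
By symmetry the centroid is at mid-height, ȳ = 216 mm.
Transfer each piece to the horizontal centroidal axis using Ī + A·d² with d = y − 216:
  bottom flange: d = -208 mm → contributes +138 513 067 mm⁴
  web: d = 0 mm → contributes +85 333 333 mm⁴
  top flange: d = 208 mm → contributes +138 513 067 mm⁴
  hole: d = 0 mm → contributes −63.617 mm⁴
Total I = 362 359 403 mm⁴.

I_xx ≈ 3.62 × 10⁸ mm⁴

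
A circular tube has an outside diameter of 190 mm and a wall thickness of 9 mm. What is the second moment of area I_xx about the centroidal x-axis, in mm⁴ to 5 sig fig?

I_xx ≈ 2.1009 × 10⁷ mm⁴

Treat the section as a set of non-overlapping primitives; coordinates are from the bounding-box lower-left.
Outer circle: ⌀190, A = 28352.87 mm², y = 95 mm, Ī = 63 971 171 mm⁴.
Bore (subtracted): ⌀172, A = 23235.22 mm², y = 95 mm, Ī = 42 961 920 mm⁴.
By symmetry the centroid is at mid-height, ȳ = 95 mm.
All pieces are centred on the centroidal x-axis, so I = ΣĪ (holes subtracted) = 21 009 251 mm⁴.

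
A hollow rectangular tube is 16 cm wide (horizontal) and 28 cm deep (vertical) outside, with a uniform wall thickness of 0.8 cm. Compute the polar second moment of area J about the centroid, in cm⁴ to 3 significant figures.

J ≈ 1.02 × 10⁴ cm⁴

Decompose the section into non-overlapping parts with the origin at the bottom-left of its bounding rectangle.
Outer rectangle: 16 × 28, A = 448 cm², y = 14 cm, Ī = 29 269 cm⁴.
Inner void (subtracted): 14.4 × 26.4, A = 380.16 cm², y = 14 cm, Ī = 22 080 cm⁴.
By symmetry the centroid is at mid-height, ȳ = 14 cm.
All pieces are centred on the centroidal x-axis, so I = ΣĪ (holes subtracted) = 7189.6 cm⁴.
Repeating about the centroidal y-axis gives I_y = 2988.2 cm⁴.
Polar second moment: J = I_x + I_y = 10 178 cm⁴.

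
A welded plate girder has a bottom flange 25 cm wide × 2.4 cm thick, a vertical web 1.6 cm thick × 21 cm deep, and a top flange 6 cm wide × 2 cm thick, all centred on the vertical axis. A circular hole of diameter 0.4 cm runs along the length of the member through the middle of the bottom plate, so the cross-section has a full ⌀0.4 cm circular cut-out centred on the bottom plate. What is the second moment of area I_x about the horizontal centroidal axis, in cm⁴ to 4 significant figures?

Break the section into simple shapes (no overlaps), measuring from the bottom-left corner of the bounding box.
Bottom plate: 25 × 2.4, A = 60 cm², y = 1.2 cm, Ī = 28.8 cm⁴.
Web plate: 1.6 × 21, A = 33.6 cm², y = 12.9 cm, Ī = 1234.8 cm⁴.
Top plate: 6 × 2, A = 12 cm², y = 24.4 cm, Ī = 4 cm⁴.
Hole (subtracted): ⌀0.4, A = 0.125664 cm², y = 1.2 cm, Ī = 0.00125664 cm⁴.
Centroid: ȳ = ΣA·y / ΣA = 7.56667 cm.
Transfer each piece to the horizontal centroidal axis using Ī + A·d² with d = y − 7.56667:
  bottom plate: d = -6.36667 cm → contributes +2460.87 cm⁴
  web plate: d = 5.33333 cm → contributes +2190.53 cm⁴
  top plate: d = 16.8333 cm → contributes +3404.33 cm⁴
  hole: d = -6.36667 cm → contributes −5.09497 cm⁴
Total I = 8050.64 cm⁴.

I_x ≈ 8051 cm⁴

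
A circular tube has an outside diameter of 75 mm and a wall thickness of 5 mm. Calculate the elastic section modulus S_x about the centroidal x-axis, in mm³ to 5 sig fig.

S_x ≈ 1.8051 × 10⁴ mm³

Treat the section as a set of non-overlapping primitives; coordinates are from the bounding-box lower-left.
Outer circle: ⌀75, A = 4417.865 mm², y = 37.5 mm, Ī = 1 553 156 mm⁴.
Bore (subtracted): ⌀65, A = 3318.307 mm², y = 37.5 mm, Ī = 876240.5 mm⁴.
By symmetry the centroid is at mid-height, ȳ = 37.5 mm.
All pieces are centred on the centroidal x-axis, so I = ΣĪ (holes subtracted) = 676 915 mm⁴.
Extreme fibre distance c = 37.5 mm; S = I/c = 18051.07 mm³.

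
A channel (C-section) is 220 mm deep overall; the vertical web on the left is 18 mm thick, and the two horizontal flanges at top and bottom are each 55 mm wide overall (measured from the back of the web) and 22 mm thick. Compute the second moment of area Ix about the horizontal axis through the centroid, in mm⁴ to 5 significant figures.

Ix ≈ 3.1994 × 10⁷ mm⁴

Decompose the section into non-overlapping parts with the origin at the bottom-left of its bounding rectangle.
Web: 18 × 220, A = 3 960 mm², y = 110 mm, Ī = 15 972 000 mm⁴.
Top flange (beyond web): 37 × 22, A = 814 mm², y = 209 mm, Ī = 32831.33 mm⁴.
Bottom flange (beyond web): 37 × 22, A = 814 mm², y = 11 mm, Ī = 32831.33 mm⁴.
By symmetry the centroid is at mid-height, ȳ = 110 mm.
Transfer each piece to the horizontal axis through the centroid using Ī + A·d² with d = y − 110:
  web: d = 0 mm → contributes +15 972 000 mm⁴
  top flange (beyond web): d = 99 mm → contributes +8 010 845 mm⁴
  bottom flange (beyond web): d = -99 mm → contributes +8 010 845 mm⁴
Total I = 31 993 691 mm⁴.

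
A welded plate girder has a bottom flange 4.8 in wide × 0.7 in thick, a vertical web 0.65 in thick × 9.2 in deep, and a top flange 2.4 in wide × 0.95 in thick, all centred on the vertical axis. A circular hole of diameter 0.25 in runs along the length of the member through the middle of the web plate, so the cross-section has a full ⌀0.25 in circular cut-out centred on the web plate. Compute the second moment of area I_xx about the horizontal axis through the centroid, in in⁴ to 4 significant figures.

I_xx ≈ 181.3 in⁴

Split into non-overlapping primitives; take the origin at the lower-left of the bounding box.
Bottom plate: 4.8 × 0.7, A = 3.36 in², y = 0.35 in, Ī = 0.1372 in⁴.
Web plate: 0.65 × 9.2, A = 5.98 in², y = 5.3 in, Ī = 42.1789 in⁴.
Top plate: 2.4 × 0.95, A = 2.28 in², y = 10.375 in, Ī = 0.171475 in⁴.
Hole (subtracted): ⌀0.25, A = 0.0490874 in², y = 5.3 in, Ī = 0.000191748 in⁴.
Centroid: ȳ = ΣA·y / ΣA = 4.86261 in.
Transfer each piece to the horizontal axis through the centroid using Ī + A·d² with d = y − 4.86261:
  bottom plate: d = -4.51261 in → contributes +68.5591 in⁴
  web plate: d = 0.43739 in → contributes +43.323 in⁴
  top plate: d = 5.51239 in → contributes +69.4526 in⁴
  hole: d = 0.43739 in → contributes −0.00958265 in⁴
Total I = 181.325 in⁴.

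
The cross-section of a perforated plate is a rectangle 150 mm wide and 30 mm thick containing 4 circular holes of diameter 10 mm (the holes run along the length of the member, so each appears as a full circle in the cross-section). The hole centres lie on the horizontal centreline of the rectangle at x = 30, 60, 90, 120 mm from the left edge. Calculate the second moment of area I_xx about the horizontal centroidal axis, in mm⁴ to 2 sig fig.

I_xx ≈ 3.4 × 10⁵ mm⁴

Break the section into simple shapes (no overlaps), measuring from the bottom-left corner of the bounding box.
Plate: 150 × 30, A = 4 500 mm², y = 15 mm, Ī = 337 500 mm⁴.
Hole 1 (subtracted): ⌀10, A = 78.54 mm², y = 15 mm, Ī = 490.9 mm⁴.
Hole 2 (subtracted): ⌀10, A = 78.54 mm², y = 15 mm, Ī = 490.9 mm⁴.
Hole 3 (subtracted): ⌀10, A = 78.54 mm², y = 15 mm, Ī = 490.9 mm⁴.
Hole 4 (subtracted): ⌀10, A = 78.54 mm², y = 15 mm, Ī = 490.9 mm⁴.
By symmetry the centroid is at mid-height, ȳ = 15 mm.
All pieces are centred on the horizontal centroidal axis, so I = ΣĪ (holes subtracted) = 335 537 mm⁴.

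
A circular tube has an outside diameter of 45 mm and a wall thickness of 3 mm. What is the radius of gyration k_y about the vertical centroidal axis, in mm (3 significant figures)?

k_y ≈ 14.9 mm

Decompose the section into non-overlapping parts with the origin at the bottom-left of its bounding rectangle.
Outer circle: ⌀45, A = 1590.4 mm², x = 22.5 mm, Ī = 201 289 mm⁴.
Bore (subtracted): ⌀39, A = 1194.6 mm², x = 22.5 mm, Ī = 113 561 mm⁴.
By symmetry the centroid is at mid-width, x̄ = 22.5 mm.
All pieces are centred on the vertical centroidal axis, so I = ΣĪ (holes subtracted) = 87 728 mm⁴.
Radius of gyration: k = √(I/A) = √(87 728 / 395.84) = 14.887 mm.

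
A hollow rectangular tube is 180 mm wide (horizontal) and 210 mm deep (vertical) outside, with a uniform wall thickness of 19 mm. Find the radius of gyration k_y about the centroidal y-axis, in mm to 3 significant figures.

k_y ≈ 67.5 mm

Treat the section as a set of non-overlapping primitives; coordinates are from the bounding-box lower-left.
Outer rectangle: 180 × 210, A = 37 800 mm², x = 90 mm, Ī = 102 060 000 mm⁴.
Inner void (subtracted): 142 × 172, A = 24 424 mm², x = 90 mm, Ī = 41 040 461 mm⁴.
By symmetry the centroid is at mid-width, x̄ = 90 mm.
All pieces are centred on the centroidal y-axis, so I = ΣĪ (holes subtracted) = 61 019 539 mm⁴.
Radius of gyration: k = √(I/A) = √(61 019 539 / 13 376) = 67.542 mm.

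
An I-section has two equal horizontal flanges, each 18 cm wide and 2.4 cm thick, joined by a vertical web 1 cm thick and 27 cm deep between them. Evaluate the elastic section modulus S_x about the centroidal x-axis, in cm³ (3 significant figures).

Break the section into simple shapes (no overlaps), measuring from the bottom-left corner of the bounding box.
Bottom flange: 18 × 2.4, A = 43.2 cm², y = 1.2 cm, Ī = 20.736 cm⁴.
Web: 1 × 27, A = 27 cm², y = 15.9 cm, Ī = 1640.3 cm⁴.
Top flange: 18 × 2.4, A = 43.2 cm², y = 30.6 cm, Ī = 20.736 cm⁴.
By symmetry the centroid is at mid-height, ȳ = 15.9 cm.
Transfer each piece to the centroidal x-axis using Ī + A·d² with d = y − 15.9:
  bottom flange: d = -14.7 cm → contributes +9355.8 cm⁴
  web: d = 0 cm → contributes +1640.3 cm⁴
  top flange: d = 14.7 cm → contributes +9355.8 cm⁴
Total I = 20 352 cm⁴.
Extreme fibre distance c = 15.9 cm; S = I/c = 1 280 cm³.

S_x ≈ 1280 cm³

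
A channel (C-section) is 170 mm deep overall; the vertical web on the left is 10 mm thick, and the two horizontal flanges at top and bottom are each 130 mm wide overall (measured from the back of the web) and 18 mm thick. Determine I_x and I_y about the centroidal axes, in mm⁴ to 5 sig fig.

Treat the section as a set of non-overlapping primitives; coordinates are from the bounding-box lower-left.
Web: 10 × 170, A = 1 700 mm², y = 85 mm, Ī = 4 094 167 mm⁴.
Top flange (beyond web): 120 × 18, A = 2 160 mm², y = 161 mm, Ī = 58 320 mm⁴.
Bottom flange (beyond web): 120 × 18, A = 2 160 mm², y = 9 mm, Ī = 58 320 mm⁴.
By symmetry the centroid is at mid-height, ȳ = 85 mm.
Transfer each piece to the centroidal x-axis using Ī + A·d² with d = y − 85:
  web: d = 0 mm → contributes +4 094 167 mm⁴
  top flange (beyond web): d = 76 mm → contributes +12 534 480 mm⁴
  bottom flange (beyond web): d = -76 mm → contributes +12 534 480 mm⁴
Total I = 29 163 127 mm⁴.
For the y-axis: x̄ = 51.64452 mm.
Repeating about the centroidal y-axis gives I_y = 10 352 386 mm⁴.

I_x ≈ 2.9163 × 10⁷ mm⁴, I_y ≈ 1.0352 × 10⁷ mm⁴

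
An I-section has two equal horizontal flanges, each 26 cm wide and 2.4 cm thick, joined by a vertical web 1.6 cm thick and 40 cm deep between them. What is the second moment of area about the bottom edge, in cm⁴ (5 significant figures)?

I_base ≈ 1.5942 × 10⁵ cm⁴

Decompose the section into non-overlapping parts with the origin at the bottom-left of its bounding rectangle.
Bottom flange: 26 × 2.4, A = 62.4 cm², y = 1.2 cm, Ī = 29.952 cm⁴.
Web: 1.6 × 40, A = 64 cm², y = 22.4 cm, Ī = 8533.333 cm⁴.
Top flange: 26 × 2.4, A = 62.4 cm², y = 43.6 cm, Ī = 29.952 cm⁴.
Transfer each piece to the bottom edge using Ī + A·d² with d = y − 0:
  bottom flange: d = 1.2 cm → contributes +119.808 cm⁴
  web: d = 22.4 cm → contributes +40645.97 cm⁴
  top flange: d = 43.6 cm → contributes +118649.9 cm⁴
Total I = 159415.6 cm⁴.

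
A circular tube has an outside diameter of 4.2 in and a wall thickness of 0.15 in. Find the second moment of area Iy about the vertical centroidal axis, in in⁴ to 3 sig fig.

Iy ≈ 3.92 in⁴

Split into non-overlapping primitives; take the origin at the lower-left of the bounding box.
Outer circle: ⌀4.2, A = 13.854 in², x = 2.1 in, Ī = 15.275 in⁴.
Bore (subtracted): ⌀3.9, A = 11.946 in², x = 2.1 in, Ī = 11.356 in⁴.
By symmetry the centroid is at mid-width, x̄ = 2.1 in.
All pieces are centred on the vertical centroidal axis, so I = ΣĪ (holes subtracted) = 3.9184 in⁴.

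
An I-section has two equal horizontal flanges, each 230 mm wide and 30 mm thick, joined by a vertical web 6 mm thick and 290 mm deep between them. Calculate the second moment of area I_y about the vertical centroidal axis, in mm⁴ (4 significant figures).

Decompose the section into non-overlapping parts with the origin at the bottom-left of its bounding rectangle.
Bottom flange: 230 × 30, A = 6 900 mm², x = 115 mm, Ī = 30 417 500 mm⁴.
Web: 6 × 290, A = 1 740 mm², x = 115 mm, Ī = 5 220 mm⁴.
Top flange: 230 × 30, A = 6 900 mm², x = 115 mm, Ī = 30 417 500 mm⁴.
By symmetry the centroid is at mid-width, x̄ = 115 mm.
All pieces are centred on the vertical centroidal axis, so I = ΣĪ = 60 840 220 mm⁴.

I_y ≈ 6.084 × 10⁷ mm⁴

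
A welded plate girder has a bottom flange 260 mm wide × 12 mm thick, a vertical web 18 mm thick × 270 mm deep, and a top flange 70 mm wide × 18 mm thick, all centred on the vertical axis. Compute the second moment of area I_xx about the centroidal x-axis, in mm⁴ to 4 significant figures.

I_xx ≈ 1.105 × 10⁸ mm⁴

Split into non-overlapping primitives; take the origin at the lower-left of the bounding box.
Bottom plate: 260 × 12, A = 3 120 mm², y = 6 mm, Ī = 37 440 mm⁴.
Web plate: 18 × 270, A = 4 860 mm², y = 147 mm, Ī = 29 524 500 mm⁴.
Top plate: 70 × 18, A = 1 260 mm², y = 291 mm, Ī = 34 020 mm⁴.
Centroid: ȳ = ΣA·y / ΣA = 119.026 mm.
Transfer each piece to the centroidal x-axis using Ī + A·d² with d = y − 119.026:
  bottom plate: d = -113.026 mm → contributes +39 895 037 mm⁴
  web plate: d = 27.974 mm → contributes +33 327 674 mm⁴
  top plate: d = 171.974 mm → contributes +37 298 603 mm⁴
Total I = 110 521 314 mm⁴.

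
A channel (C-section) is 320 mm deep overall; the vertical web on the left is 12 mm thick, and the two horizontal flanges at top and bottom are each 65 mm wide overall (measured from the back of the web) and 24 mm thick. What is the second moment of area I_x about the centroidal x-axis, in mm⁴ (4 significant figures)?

Split into non-overlapping primitives; take the origin at the lower-left of the bounding box.
Web: 12 × 320, A = 3 840 mm², y = 160 mm, Ī = 32 768 000 mm⁴.
Top flange (beyond web): 53 × 24, A = 1 272 mm², y = 308 mm, Ī = 61 056 mm⁴.
Bottom flange (beyond web): 53 × 24, A = 1 272 mm², y = 12 mm, Ī = 61 056 mm⁴.
By symmetry the centroid is at mid-height, ȳ = 160 mm.
Transfer each piece to the centroidal x-axis using Ī + A·d² with d = y − 160:
  web: d = 0 mm → contributes +32 768 000 mm⁴
  top flange (beyond web): d = 148 mm → contributes +27 922 944 mm⁴
  bottom flange (beyond web): d = -148 mm → contributes +27 922 944 mm⁴
Total I = 88 613 888 mm⁴.

I_x ≈ 8.861 × 10⁷ mm⁴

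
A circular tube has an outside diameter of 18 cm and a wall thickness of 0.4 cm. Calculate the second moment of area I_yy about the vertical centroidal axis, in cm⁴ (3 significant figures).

I_yy ≈ 857 cm⁴

Break the section into simple shapes (no overlaps), measuring from the bottom-left corner of the bounding box.
Outer circle: ⌀18, A = 254.47 cm², x = 9 cm, Ī = 5 153 cm⁴.
Bore (subtracted): ⌀17.2, A = 232.35 cm², x = 9 cm, Ī = 4296.2 cm⁴.
By symmetry the centroid is at mid-width, x̄ = 9 cm.
All pieces are centred on the vertical centroidal axis, so I = ΣĪ (holes subtracted) = 856.81 cm⁴.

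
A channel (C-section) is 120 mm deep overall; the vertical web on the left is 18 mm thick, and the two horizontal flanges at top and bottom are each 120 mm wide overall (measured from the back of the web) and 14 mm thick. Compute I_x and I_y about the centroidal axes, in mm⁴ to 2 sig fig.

I_x ≈ 1.1 × 10⁷ mm⁴, I_y ≈ 7.0 × 10⁶ mm⁴

Treat the section as a set of non-overlapping primitives; coordinates are from the bounding-box lower-left.
Web: 18 × 120, A = 2 160 mm², y = 60 mm, Ī = 2 592 000 mm⁴.
Top flange (beyond web): 102 × 14, A = 1 428 mm², y = 113 mm, Ī = 23 324 mm⁴.
Bottom flange (beyond web): 102 × 14, A = 1 428 mm², y = 7 mm, Ī = 23 324 mm⁴.
By symmetry the centroid is at mid-height, ȳ = 60 mm.
Transfer each piece to the centroidal x-axis using Ī + A·d² with d = y − 60:
  web: d = 0 mm → contributes +2 592 000 mm⁴
  top flange (beyond web): d = 53 mm → contributes +4 034 576 mm⁴
  bottom flange (beyond web): d = -53 mm → contributes +4 034 576 mm⁴
Total I = 10 661 152 mm⁴.
For the y-axis: x̄ = 43.16 mm.
Repeating about the centroidal y-axis gives I_y = 6 961 955 mm⁴.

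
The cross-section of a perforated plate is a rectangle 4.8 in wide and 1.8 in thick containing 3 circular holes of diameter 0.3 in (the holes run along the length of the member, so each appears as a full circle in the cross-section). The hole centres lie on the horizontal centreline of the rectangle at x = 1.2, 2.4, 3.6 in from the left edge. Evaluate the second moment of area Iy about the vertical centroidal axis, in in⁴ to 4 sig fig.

Iy ≈ 16.38 in⁴

Split into non-overlapping primitives; take the origin at the lower-left of the bounding box.
Plate: 4.8 × 1.8, A = 8.64 in², x = 2.4 in, Ī = 16.5888 in⁴.
Hole 1 (subtracted): ⌀0.3, A = 0.0706858 in², x = 1.2 in, Ī = 0.000397608 in⁴.
Hole 2 (subtracted): ⌀0.3, A = 0.0706858 in², x = 2.4 in, Ī = 0.000397608 in⁴.
Hole 3 (subtracted): ⌀0.3, A = 0.0706858 in², x = 3.6 in, Ī = 0.000397608 in⁴.
By symmetry the centroid is at mid-width, x̄ = 2.4 in.
Transfer each piece to the vertical centroidal axis using Ī + A·d² with d = x − 2.4:
  plate: d = 0 in → contributes +16.5888 in⁴
  hole 1: d = -1.2 in → contributes −0.102185 in⁴
  hole 2: d = 0 in → contributes −0.000397608 in⁴
  hole 3: d = 1.2 in → contributes −0.102185 in⁴
Total I = 16.384 in⁴.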